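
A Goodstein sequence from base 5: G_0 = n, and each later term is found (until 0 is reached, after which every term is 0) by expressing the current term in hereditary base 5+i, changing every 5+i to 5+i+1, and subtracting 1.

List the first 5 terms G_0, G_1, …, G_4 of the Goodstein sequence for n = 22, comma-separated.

22, 25, 28, 31, 33

G_0 = 22. HB_5(22) = 4·5 + 2. Bump = 26. G_1 = 25.
G_1 = 25. HB_6(25) = 4·6 + 1. Bump = 29. G_2 = 28.
G_2 = 28. HB_7(28) = 4·7. Bump = 32. G_3 = 31.
G_3 = 31. HB_8(31) = 3·8 + 7. Bump = 34. G_4 = 33.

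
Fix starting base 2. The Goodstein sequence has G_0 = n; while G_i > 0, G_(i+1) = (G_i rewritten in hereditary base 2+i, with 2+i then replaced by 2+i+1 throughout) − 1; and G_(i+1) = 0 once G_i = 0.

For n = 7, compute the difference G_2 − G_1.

G_0=7  [base 2] 2^2 + 2 + 1  →[2↦3]→  3^3 + 3 + 1 = 31  −1 ⇒ G_1=30
G_1=30  [base 3] 3^3 + 3  →[3↦4]→  4^4 + 4 = 260  −1 ⇒ G_2=259

229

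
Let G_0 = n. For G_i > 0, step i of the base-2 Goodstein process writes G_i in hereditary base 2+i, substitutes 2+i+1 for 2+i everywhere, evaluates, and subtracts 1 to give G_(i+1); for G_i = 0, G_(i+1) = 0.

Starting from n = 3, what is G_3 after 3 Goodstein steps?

(0) 3|_2 = 2 + 1 ↦ 3 + 1|_3 = 4 ⇒ 3
(1) 3|_3 = 3 ↦ 4|_4 = 4 ⇒ 3
(2) 3|_4 = 3 ↦ 3|_5 = 3 ⇒ 2
(3) 2|_5 = 2 ↦ 2|_6 = 2 ⇒ 1

2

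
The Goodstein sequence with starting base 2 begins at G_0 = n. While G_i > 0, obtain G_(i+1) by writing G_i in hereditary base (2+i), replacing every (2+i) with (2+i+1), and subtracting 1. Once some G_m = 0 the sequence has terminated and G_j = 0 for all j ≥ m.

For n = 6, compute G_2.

257

step 0: 6 = 2^2 + 2; sub 3 for 2: 3^3 + 3; = 30; G_1 = 30−1 = 29
step 1: 29 = 3^3 + 2; sub 4 for 3: 4^4 + 2; = 258; G_2 = 258−1 = 257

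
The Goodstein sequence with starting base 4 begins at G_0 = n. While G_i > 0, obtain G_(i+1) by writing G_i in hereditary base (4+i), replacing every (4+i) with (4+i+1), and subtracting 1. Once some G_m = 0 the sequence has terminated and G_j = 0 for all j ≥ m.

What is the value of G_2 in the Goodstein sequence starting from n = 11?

i=0: 11 = 2·4 + 3 (b=4); 4→5: 2·5 + 3 = 13; 13−1 = 12
i=1: 12 = 2·5 + 2 (b=5); 5→6: 2·6 + 2 = 14; 14−1 = 13
i=2: 13 = 2·6 + 1 (b=6); 6→7: 2·7 + 1 = 15; 15−1 = 14

13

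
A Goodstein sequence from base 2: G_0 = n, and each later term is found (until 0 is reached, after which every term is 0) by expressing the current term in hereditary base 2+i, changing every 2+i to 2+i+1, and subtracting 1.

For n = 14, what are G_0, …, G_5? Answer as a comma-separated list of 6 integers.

G_0=14  [base 2] 2^(2 + 1) + 2^2 + 2  →[2↦3]→  3^(3 + 1) + 3^3 + 3 = 111  −1 ⇒ G_1=110
G_1=110  [base 3] 3^(3 + 1) + 3^3 + 2  →[3↦4]→  4^(4 + 1) + 4^4 + 2 = 1282  −1 ⇒ G_2=1281
G_2=1281  [base 4] 4^(4 + 1) + 4^4 + 1  →[4↦5]→  5^(5 + 1) + 5^5 + 1 = 18751  −1 ⇒ G_3=18750
G_3=18750  [base 5] 5^(5 + 1) + 5^5  →[5↦6]→  6^(6 + 1) + 6^6 = 326592  −1 ⇒ G_4=326591
G_4=326591  [base 6] 6^(6 + 1) + 5·6^5 + 5·6^4 + 5·6^3 + 5·6^2 + 5·6 + 5  →[6↦7]→  7^(7 + 1) + 5·7^5 + 5·7^4 + 5·7^3 + 5·7^2 + 5·7 + 5 = 5862841  −1 ⇒ G_5=5862840

14, 110, 1281, 18750, 326591, 5862840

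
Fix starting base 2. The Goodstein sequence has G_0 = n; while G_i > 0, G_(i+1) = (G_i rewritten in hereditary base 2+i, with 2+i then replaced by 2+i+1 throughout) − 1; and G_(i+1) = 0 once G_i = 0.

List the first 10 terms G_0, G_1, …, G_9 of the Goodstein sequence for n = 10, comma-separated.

i=0: 10 = 2^(2 + 1) + 2 (b=2); 2→3: 3^(3 + 1) + 3 = 84; 84−1 = 83
i=1: 83 = 3^(3 + 1) + 2 (b=3); 3→4: 4^(4 + 1) + 2 = 1026; 1026−1 = 1025
i=2: 1025 = 4^(4 + 1) + 1 (b=4); 4→5: 5^(5 + 1) + 1 = 15626; 15626−1 = 15625
i=3: 15625 = 5^(5 + 1) (b=5); 5→6: 6^(6 + 1) = 279936; 279936−1 = 279935
i=4: 279935 = 5·6^6 + 5·6^5 + 5·6^4 + 5·6^3 + 5·6^2 + 5·6 + 5 (b=6); 6→7: 5·7^7 + 5·7^5 + 5·7^4 + 5·7^3 + 5·7^2 + 5·7 + 5 = 4215755; 4215755−1 = 4215754
i=5: 4215754 = 5·7^7 + 5·7^5 + 5·7^4 + 5·7^3 + 5·7^2 + 5·7 + 4 (b=7); 7→8: 5·8^8 + 5·8^5 + 5·8^4 + 5·8^3 + 5·8^2 + 5·8 + 4 = 84073324; 84073324−1 = 84073323
i=6: 84073323 = 5·8^8 + 5·8^5 + 5·8^4 + 5·8^3 + 5·8^2 + 5·8 + 3 (b=8); 8→9: 5·9^9 + 5·9^5 + 5·9^4 + 5·9^3 + 5·9^2 + 5·9 + 3 = 1937434593; 1937434593−1 = 1937434592
i=7: 1937434592 = 5·9^9 + 5·9^5 + 5·9^4 + 5·9^3 + 5·9^2 + 5·9 + 2 (b=9); 9→10: 5·10^10 + 5·10^5 + 5·10^4 + 5·10^3 + 5·10^2 + 5·10 + 2 = 50000555552; 50000555552−1 = 50000555551
i=8: 50000555551 = 5·10^10 + 5·10^5 + 5·10^4 + 5·10^3 + 5·10^2 + 5·10 + 1 (b=10); 10→11: 5·11^11 + 5·11^5 + 5·11^4 + 5·11^3 + 5·11^2 + 5·11 + 1 = 1426559238831; 1426559238831−1 = 1426559238830

10, 83, 1025, 15625, 279935, 4215754, 84073323, 1937434592, 50000555551, 1426559238830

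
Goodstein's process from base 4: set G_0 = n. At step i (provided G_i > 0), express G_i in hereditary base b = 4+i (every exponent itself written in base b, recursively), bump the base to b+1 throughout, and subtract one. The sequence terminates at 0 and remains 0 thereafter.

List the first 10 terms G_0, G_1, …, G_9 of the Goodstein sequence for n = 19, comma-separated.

19, 27, 37, 49, 63, 69, 75, 81, 87, 93

step 0: 19 = 4^2 + 3; sub 5 for 4: 5^2 + 3; = 28; G_1 = 28−1 = 27
step 1: 27 = 5^2 + 2; sub 6 for 5: 6^2 + 2; = 38; G_2 = 38−1 = 37
step 2: 37 = 6^2 + 1; sub 7 for 6: 7^2 + 1; = 50; G_3 = 50−1 = 49
step 3: 49 = 7^2; sub 8 for 7: 8^2; = 64; G_4 = 64−1 = 63
step 4: 63 = 7·8 + 7; sub 9 for 8: 7·9 + 7; = 70; G_5 = 70−1 = 69
step 5: 69 = 7·9 + 6; sub 10 for 9: 7·10 + 6; = 76; G_6 = 76−1 = 75
step 6: 75 = 7·10 + 5; sub 11 for 10: 7·11 + 5; = 82; G_7 = 82−1 = 81
step 7: 81 = 7·11 + 4; sub 12 for 11: 7·12 + 4; = 88; G_8 = 88−1 = 87
step 8: 87 = 7·12 + 3; sub 13 for 12: 7·13 + 3; = 94; G_9 = 94−1 = 93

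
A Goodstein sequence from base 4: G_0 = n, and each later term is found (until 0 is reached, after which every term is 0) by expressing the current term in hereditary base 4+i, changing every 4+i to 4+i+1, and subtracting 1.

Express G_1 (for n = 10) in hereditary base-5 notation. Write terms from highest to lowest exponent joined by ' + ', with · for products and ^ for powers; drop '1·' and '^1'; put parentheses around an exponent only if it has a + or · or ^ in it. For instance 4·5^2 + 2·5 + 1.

(0) 10|_4 = 2·4 + 2 ↦ 2·5 + 2|_5 = 12 ⇒ 11
(1) 11|_5 = 2·5 + 1 ↦ 2·6 + 1|_6 = 13 ⇒ 12

2·5 + 1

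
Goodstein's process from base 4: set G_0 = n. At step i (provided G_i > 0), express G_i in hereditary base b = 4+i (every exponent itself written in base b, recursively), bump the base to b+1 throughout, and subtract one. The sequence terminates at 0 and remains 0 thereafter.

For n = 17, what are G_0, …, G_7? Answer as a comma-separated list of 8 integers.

17, 25, 35, 39, 43, 47, 51, 55

step 0: 17 = 4^2 + 1; sub 5 for 4: 5^2 + 1; = 26; G_1 = 26−1 = 25
step 1: 25 = 5^2; sub 6 for 5: 6^2; = 36; G_2 = 36−1 = 35
step 2: 35 = 5·6 + 5; sub 7 for 6: 5·7 + 5; = 40; G_3 = 40−1 = 39
step 3: 39 = 5·7 + 4; sub 8 for 7: 5·8 + 4; = 44; G_4 = 44−1 = 43
step 4: 43 = 5·8 + 3; sub 9 for 8: 5·9 + 3; = 48; G_5 = 48−1 = 47
step 5: 47 = 5·9 + 2; sub 10 for 9: 5·10 + 2; = 52; G_6 = 52−1 = 51
step 6: 51 = 5·10 + 1; sub 11 for 10: 5·11 + 1; = 56; G_7 = 56−1 = 55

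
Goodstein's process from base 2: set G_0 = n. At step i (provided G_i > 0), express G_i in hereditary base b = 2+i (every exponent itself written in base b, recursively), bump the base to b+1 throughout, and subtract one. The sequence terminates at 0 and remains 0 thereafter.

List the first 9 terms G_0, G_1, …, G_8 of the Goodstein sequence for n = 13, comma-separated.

step 0: 13 = 2^(2 + 1) + 2^2 + 1; sub 3 for 2: 3^(3 + 1) + 3^3 + 1; = 109; G_1 = 109−1 = 108
step 1: 108 = 3^(3 + 1) + 3^3; sub 4 for 3: 4^(4 + 1) + 4^4; = 1280; G_2 = 1280−1 = 1279
step 2: 1279 = 4^(4 + 1) + 3·4^3 + 3·4^2 + 3·4 + 3; sub 5 for 4: 5^(5 + 1) + 3·5^3 + 3·5^2 + 3·5 + 3; = 16093; G_3 = 16093−1 = 16092
step 3: 16092 = 5^(5 + 1) + 3·5^3 + 3·5^2 + 3·5 + 2; sub 6 for 5: 6^(6 + 1) + 3·6^3 + 3·6^2 + 3·6 + 2; = 280712; G_4 = 280712−1 = 280711
step 4: 280711 = 6^(6 + 1) + 3·6^3 + 3·6^2 + 3·6 + 1; sub 7 for 6: 7^(7 + 1) + 3·7^3 + 3·7^2 + 3·7 + 1; = 5765999; G_5 = 5765999−1 = 5765998
step 5: 5765998 = 7^(7 + 1) + 3·7^3 + 3·7^2 + 3·7; sub 8 for 7: 8^(8 + 1) + 3·8^3 + 3·8^2 + 3·8; = 134219480; G_6 = 134219480−1 = 134219479
step 6: 134219479 = 8^(8 + 1) + 3·8^3 + 3·8^2 + 2·8 + 7; sub 9 for 8: 9^(9 + 1) + 3·9^3 + 3·9^2 + 2·9 + 7; = 3486786856; G_7 = 3486786856−1 = 3486786855
step 7: 3486786855 = 9^(9 + 1) + 3·9^3 + 3·9^2 + 2·9 + 6; sub 10 for 9: 10^(10 + 1) + 3·10^3 + 3·10^2 + 2·10 + 6; = 100000003326; G_8 = 100000003326−1 = 100000003325

13, 108, 1279, 16092, 280711, 5765998, 134219479, 3486786855, 100000003325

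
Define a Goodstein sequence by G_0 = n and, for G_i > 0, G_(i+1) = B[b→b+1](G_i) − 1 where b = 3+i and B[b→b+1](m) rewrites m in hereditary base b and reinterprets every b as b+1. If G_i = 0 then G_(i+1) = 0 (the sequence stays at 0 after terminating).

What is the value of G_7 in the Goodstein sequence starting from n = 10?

39

step 0: 10 = 3^2 + 1; sub 4 for 3: 4^2 + 1; = 17; G_1 = 17−1 = 16
step 1: 16 = 4^2; sub 5 for 4: 5^2; = 25; G_2 = 25−1 = 24
step 2: 24 = 4·5 + 4; sub 6 for 5: 4·6 + 4; = 28; G_3 = 28−1 = 27
step 3: 27 = 4·6 + 3; sub 7 for 6: 4·7 + 3; = 31; G_4 = 31−1 = 30
step 4: 30 = 4·7 + 2; sub 8 for 7: 4·8 + 2; = 34; G_5 = 34−1 = 33
step 5: 33 = 4·8 + 1; sub 9 for 8: 4·9 + 1; = 37; G_6 = 37−1 = 36
step 6: 36 = 4·9; sub 10 for 9: 4·10; = 40; G_7 = 40−1 = 39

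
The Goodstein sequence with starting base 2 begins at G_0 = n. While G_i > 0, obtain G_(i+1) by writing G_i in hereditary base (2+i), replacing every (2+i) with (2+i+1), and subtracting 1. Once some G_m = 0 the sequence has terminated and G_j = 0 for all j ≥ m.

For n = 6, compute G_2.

257

G_0 = 6. HB_2(6) = 2^2 + 2. Bump = 30. G_1 = 29.
G_1 = 29. HB_3(29) = 3^3 + 2. Bump = 258. G_2 = 257.
G_2 = 257. HB_4(257) = 4^4 + 1. Bump = 3126. G_3 = 3125.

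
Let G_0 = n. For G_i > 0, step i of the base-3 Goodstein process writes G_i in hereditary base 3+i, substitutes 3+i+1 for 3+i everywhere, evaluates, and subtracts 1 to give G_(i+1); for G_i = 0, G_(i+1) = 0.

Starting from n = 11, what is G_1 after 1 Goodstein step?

(0) 11|_3 = 3^2 + 2 ↦ 4^2 + 2|_4 = 18 ⇒ 17
(1) 17|_4 = 4^2 + 1 ↦ 5^2 + 1|_5 = 26 ⇒ 25

17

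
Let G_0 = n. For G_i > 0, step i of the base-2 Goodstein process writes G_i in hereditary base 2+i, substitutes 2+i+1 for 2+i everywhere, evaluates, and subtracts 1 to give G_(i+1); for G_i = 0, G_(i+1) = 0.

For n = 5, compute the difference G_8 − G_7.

5 —HB2→ 2^2 + 1 —bump→ 3^3 + 1 = 28 —(−1)→ 27
27 —HB3→ 3^3 —bump→ 4^4 = 256 —(−1)→ 255
255 —HB4→ 3·4^3 + 3·4^2 + 3·4 + 3 —bump→ 3·5^3 + 3·5^2 + 3·5 + 3 = 468 —(−1)→ 467
467 —HB5→ 3·5^3 + 3·5^2 + 3·5 + 2 —bump→ 3·6^3 + 3·6^2 + 3·6 + 2 = 776 —(−1)→ 775
775 —HB6→ 3·6^3 + 3·6^2 + 3·6 + 1 —bump→ 3·7^3 + 3·7^2 + 3·7 + 1 = 1198 —(−1)→ 1197
1197 —HB7→ 3·7^3 + 3·7^2 + 3·7 —bump→ 3·8^3 + 3·8^2 + 3·8 = 1752 —(−1)→ 1751
1751 —HB8→ 3·8^3 + 3·8^2 + 2·8 + 7 —bump→ 3·9^3 + 3·9^2 + 2·9 + 7 = 2455 —(−1)→ 2454
2454 —HB9→ 3·9^3 + 3·9^2 + 2·9 + 6 —bump→ 3·10^3 + 3·10^2 + 2·10 + 6 = 3326 —(−1)→ 3325

871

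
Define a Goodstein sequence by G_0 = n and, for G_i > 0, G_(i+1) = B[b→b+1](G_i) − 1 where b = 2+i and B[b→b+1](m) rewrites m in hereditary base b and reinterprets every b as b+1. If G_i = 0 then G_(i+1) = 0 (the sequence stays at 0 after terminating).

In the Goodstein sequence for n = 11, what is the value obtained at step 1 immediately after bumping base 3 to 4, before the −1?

(0) 11|_2 = 2^(2 + 1) + 2 + 1 ↦ 3^(3 + 1) + 3 + 1|_3 = 85 ⇒ 84
(1) 84|_3 = 3^(3 + 1) + 3 ↦ 4^(4 + 1) + 4|_4 = 1028 ⇒ 1027

1028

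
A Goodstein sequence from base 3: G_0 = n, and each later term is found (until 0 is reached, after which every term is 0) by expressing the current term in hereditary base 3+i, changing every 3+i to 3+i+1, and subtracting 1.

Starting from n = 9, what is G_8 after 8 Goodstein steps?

i=0: 9 = 3^2 (b=3); 3→4: 4^2 = 16; 16−1 = 15
i=1: 15 = 3·4 + 3 (b=4); 4→5: 3·5 + 3 = 18; 18−1 = 17
i=2: 17 = 3·5 + 2 (b=5); 5→6: 3·6 + 2 = 20; 20−1 = 19
i=3: 19 = 3·6 + 1 (b=6); 6→7: 3·7 + 1 = 22; 22−1 = 21
i=4: 21 = 3·7 (b=7); 7→8: 3·8 = 24; 24−1 = 23
i=5: 23 = 2·8 + 7 (b=8); 8→9: 2·9 + 7 = 25; 25−1 = 24
i=6: 24 = 2·9 + 6 (b=9); 9→10: 2·10 + 6 = 26; 26−1 = 25
i=7: 25 = 2·10 + 5 (b=10); 10→11: 2·11 + 5 = 27; 27−1 = 26

26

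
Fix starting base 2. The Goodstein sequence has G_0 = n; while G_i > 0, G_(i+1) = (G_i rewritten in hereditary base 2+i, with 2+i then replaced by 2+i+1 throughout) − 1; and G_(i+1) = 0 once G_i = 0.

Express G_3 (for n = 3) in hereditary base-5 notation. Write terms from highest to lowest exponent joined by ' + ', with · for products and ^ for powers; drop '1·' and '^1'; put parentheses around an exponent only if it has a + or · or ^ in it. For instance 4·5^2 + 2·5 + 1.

G_0 = 3. HB_2(3) = 2 + 1. Bump = 4. G_1 = 3.
G_1 = 3. HB_3(3) = 3. Bump = 4. G_2 = 3.
G_2 = 3. HB_4(3) = 3. Bump = 3. G_3 = 2.
G_3 = 2. HB_5(2) = 2. Bump = 2. G_4 = 1.

2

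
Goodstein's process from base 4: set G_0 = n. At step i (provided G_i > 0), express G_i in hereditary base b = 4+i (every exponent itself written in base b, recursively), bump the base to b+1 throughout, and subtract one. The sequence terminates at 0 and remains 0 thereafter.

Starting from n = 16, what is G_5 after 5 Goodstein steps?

G_0 = 16. HB_4(16) = 4^2. Bump = 25. G_1 = 24.
G_1 = 24. HB_5(24) = 4·5 + 4. Bump = 28. G_2 = 27.
G_2 = 27. HB_6(27) = 4·6 + 3. Bump = 31. G_3 = 30.
G_3 = 30. HB_7(30) = 4·7 + 2. Bump = 34. G_4 = 33.
G_4 = 33. HB_8(33) = 4·8 + 1. Bump = 37. G_5 = 36.
G_5 = 36. HB_9(36) = 4·9. Bump = 40. G_6 = 39.

36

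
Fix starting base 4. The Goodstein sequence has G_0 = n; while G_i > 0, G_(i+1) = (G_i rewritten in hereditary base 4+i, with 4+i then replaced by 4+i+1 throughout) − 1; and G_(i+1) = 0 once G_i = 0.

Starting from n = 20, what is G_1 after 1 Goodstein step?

(0) 20|_4 = 4^2 + 4 ↦ 5^2 + 5|_5 = 30 ⇒ 29
(1) 29|_5 = 5^2 + 4 ↦ 6^2 + 4|_6 = 40 ⇒ 39

29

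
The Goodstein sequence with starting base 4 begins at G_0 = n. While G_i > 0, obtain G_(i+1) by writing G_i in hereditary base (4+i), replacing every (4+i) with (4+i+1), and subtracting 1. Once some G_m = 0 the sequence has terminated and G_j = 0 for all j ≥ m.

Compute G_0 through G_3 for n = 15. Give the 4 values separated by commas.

15, 17, 19, 21

[0] 15 ≡ 3·4 + 3 (base 4). Lift 5: 18. −1: 17.
[1] 17 ≡ 3·5 + 2 (base 5). Lift 6: 20. −1: 19.
[2] 19 ≡ 3·6 + 1 (base 6). Lift 7: 22. −1: 21.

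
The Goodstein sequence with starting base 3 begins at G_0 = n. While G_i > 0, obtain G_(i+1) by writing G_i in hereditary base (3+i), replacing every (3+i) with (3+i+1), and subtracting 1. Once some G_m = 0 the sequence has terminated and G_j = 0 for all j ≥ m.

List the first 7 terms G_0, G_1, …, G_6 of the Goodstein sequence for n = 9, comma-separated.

G_0 = 9. HB_3(9) = 3^2. Bump = 16. G_1 = 15.
G_1 = 15. HB_4(15) = 3·4 + 3. Bump = 18. G_2 = 17.
G_2 = 17. HB_5(17) = 3·5 + 2. Bump = 20. G_3 = 19.
G_3 = 19. HB_6(19) = 3·6 + 1. Bump = 22. G_4 = 21.
G_4 = 21. HB_7(21) = 3·7. Bump = 24. G_5 = 23.
G_5 = 23. HB_8(23) = 2·8 + 7. Bump = 25. G_6 = 24.

9, 15, 17, 19, 21, 23, 24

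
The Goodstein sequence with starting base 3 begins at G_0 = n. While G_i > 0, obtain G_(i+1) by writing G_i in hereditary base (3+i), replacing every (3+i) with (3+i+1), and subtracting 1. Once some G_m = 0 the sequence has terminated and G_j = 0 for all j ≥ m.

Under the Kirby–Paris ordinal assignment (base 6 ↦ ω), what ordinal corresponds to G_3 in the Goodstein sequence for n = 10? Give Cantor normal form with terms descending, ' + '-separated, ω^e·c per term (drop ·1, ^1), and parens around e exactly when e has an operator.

base 3: 10 = 3^2 + 1; at 4: 4^2 + 1 = 17; next = 16
base 4: 16 = 4^2; at 5: 5^2 = 25; next = 24
base 5: 24 = 4·5 + 4; at 6: 4·6 + 4 = 28; next = 27
base 6: 27 = 4·6 + 3; at 7: 4·7 + 3 = 31; next = 30

ω·4 + 3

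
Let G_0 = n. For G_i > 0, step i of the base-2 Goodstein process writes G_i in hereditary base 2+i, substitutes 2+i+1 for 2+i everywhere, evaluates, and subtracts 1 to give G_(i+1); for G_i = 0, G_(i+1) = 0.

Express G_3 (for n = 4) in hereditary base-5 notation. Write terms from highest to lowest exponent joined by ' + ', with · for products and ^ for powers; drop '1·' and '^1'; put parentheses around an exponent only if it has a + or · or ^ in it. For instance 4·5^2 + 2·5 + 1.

base 2: 4 = 2^2; at 3: 3^3 = 27; next = 26
base 3: 26 = 2·3^2 + 2·3 + 2; at 4: 2·4^2 + 2·4 + 2 = 42; next = 41
base 4: 41 = 2·4^2 + 2·4 + 1; at 5: 2·5^2 + 2·5 + 1 = 61; next = 60

2·5^2 + 2·5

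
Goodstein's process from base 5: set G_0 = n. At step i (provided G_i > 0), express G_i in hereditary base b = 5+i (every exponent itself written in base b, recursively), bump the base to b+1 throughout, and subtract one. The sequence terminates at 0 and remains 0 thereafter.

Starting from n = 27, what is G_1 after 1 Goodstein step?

27 —HB5→ 5^2 + 2 —bump→ 6^2 + 2 = 38 —(−1)→ 37
37 —HB6→ 6^2 + 1 —bump→ 7^2 + 1 = 50 —(−1)→ 49

37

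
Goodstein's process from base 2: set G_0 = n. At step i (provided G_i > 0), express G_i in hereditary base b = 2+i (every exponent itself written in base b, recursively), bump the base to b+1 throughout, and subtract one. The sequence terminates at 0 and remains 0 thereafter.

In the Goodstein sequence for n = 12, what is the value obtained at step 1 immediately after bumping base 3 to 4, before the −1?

[0] 12 ≡ 2^(2 + 1) + 2^2 (base 2). Lift 3: 108. −1: 107.
[1] 107 ≡ 3^(3 + 1) + 2·3^2 + 2·3 + 2 (base 3). Lift 4: 1066. −1: 1065.

1066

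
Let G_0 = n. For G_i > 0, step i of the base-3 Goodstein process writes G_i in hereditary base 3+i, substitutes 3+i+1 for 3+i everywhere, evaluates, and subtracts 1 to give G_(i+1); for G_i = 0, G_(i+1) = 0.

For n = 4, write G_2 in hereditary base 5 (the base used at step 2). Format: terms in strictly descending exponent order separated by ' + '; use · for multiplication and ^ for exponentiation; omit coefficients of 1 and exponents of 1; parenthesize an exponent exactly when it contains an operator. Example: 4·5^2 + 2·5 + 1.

4

base 3: 4 = 3 + 1; at 4: 4 + 1 = 5; next = 4
base 4: 4 = 4; at 5: 5 = 5; next = 4
base 5: 4 = 4; at 6: 4 = 4; next = 3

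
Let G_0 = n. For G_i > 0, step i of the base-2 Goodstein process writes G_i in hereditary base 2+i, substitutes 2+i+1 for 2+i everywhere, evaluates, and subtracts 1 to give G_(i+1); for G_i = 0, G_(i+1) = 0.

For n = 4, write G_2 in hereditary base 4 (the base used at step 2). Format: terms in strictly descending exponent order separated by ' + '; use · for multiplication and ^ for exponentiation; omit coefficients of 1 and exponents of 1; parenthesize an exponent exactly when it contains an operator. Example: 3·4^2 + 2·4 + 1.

2·4^2 + 2·4 + 1

G_0 = 4. HB_2(4) = 2^2. Bump = 27. G_1 = 26.
G_1 = 26. HB_3(26) = 2·3^2 + 2·3 + 2. Bump = 42. G_2 = 41.
G_2 = 41. HB_4(41) = 2·4^2 + 2·4 + 1. Bump = 61. G_3 = 60.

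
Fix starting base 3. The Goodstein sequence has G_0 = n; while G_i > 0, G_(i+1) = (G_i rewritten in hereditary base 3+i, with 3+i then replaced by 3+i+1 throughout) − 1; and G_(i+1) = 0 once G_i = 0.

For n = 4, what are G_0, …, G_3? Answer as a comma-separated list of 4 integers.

(0) 4|_3 = 3 + 1 ↦ 4 + 1|_4 = 5 ⇒ 4
(1) 4|_4 = 4 ↦ 5|_5 = 5 ⇒ 4
(2) 4|_5 = 4 ↦ 4|_6 = 4 ⇒ 3

4, 4, 4, 3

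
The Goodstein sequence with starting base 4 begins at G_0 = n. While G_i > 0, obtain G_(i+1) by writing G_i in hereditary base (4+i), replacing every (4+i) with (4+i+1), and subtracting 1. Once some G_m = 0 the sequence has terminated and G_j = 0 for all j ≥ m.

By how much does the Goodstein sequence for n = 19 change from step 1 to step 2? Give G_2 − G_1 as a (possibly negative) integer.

10

i=0: 19 = 4^2 + 3 (b=4); 4→5: 5^2 + 3 = 28; 28−1 = 27
i=1: 27 = 5^2 + 2 (b=5); 5→6: 6^2 + 2 = 38; 38−1 = 37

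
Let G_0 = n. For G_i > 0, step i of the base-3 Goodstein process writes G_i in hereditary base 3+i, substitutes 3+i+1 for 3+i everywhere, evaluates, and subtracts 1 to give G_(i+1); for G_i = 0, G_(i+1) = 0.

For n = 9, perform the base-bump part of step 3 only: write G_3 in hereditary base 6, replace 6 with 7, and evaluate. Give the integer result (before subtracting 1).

i=0: 9 = 3^2 (b=3); 3→4: 4^2 = 16; 16−1 = 15
i=1: 15 = 3·4 + 3 (b=4); 4→5: 3·5 + 3 = 18; 18−1 = 17
i=2: 17 = 3·5 + 2 (b=5); 5→6: 3·6 + 2 = 20; 20−1 = 19
i=3: 19 = 3·6 + 1 (b=6); 6→7: 3·7 + 1 = 22; 22−1 = 21

22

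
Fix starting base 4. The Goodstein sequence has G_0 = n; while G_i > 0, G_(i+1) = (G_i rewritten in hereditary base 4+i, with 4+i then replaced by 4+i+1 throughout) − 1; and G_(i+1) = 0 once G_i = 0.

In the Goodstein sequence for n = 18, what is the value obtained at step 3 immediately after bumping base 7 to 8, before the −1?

54

step 0: 18 = 4^2 + 2; sub 5 for 4: 5^2 + 2; = 27; G_1 = 27−1 = 26
step 1: 26 = 5^2 + 1; sub 6 for 5: 6^2 + 1; = 37; G_2 = 37−1 = 36
step 2: 36 = 6^2; sub 7 for 6: 7^2; = 49; G_3 = 49−1 = 48
step 3: 48 = 6·7 + 6; sub 8 for 7: 6·8 + 6; = 54; G_4 = 54−1 = 53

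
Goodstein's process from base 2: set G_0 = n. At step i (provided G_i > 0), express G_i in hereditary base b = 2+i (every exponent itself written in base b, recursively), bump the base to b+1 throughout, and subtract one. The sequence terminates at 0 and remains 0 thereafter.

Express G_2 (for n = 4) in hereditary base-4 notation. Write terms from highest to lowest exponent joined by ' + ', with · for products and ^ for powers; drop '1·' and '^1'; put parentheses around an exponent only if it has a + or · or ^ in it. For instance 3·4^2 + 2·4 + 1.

2·4^2 + 2·4 + 1

4 —HB2→ 2^2 —bump→ 3^3 = 27 —(−1)→ 26
26 —HB3→ 2·3^2 + 2·3 + 2 —bump→ 2·4^2 + 2·4 + 2 = 42 —(−1)→ 41
41 —HB4→ 2·4^2 + 2·4 + 1 —bump→ 2·5^2 + 2·5 + 1 = 61 —(−1)→ 60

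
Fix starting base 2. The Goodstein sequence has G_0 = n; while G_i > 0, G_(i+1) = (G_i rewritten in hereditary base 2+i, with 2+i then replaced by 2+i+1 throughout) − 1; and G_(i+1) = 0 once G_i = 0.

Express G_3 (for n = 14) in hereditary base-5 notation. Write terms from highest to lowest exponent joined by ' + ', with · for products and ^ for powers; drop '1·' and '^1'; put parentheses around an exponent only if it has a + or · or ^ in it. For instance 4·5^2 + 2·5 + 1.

5^(5 + 1) + 5^5

G_0=14  [base 2] 2^(2 + 1) + 2^2 + 2  →[2↦3]→  3^(3 + 1) + 3^3 + 3 = 111  −1 ⇒ G_1=110
G_1=110  [base 3] 3^(3 + 1) + 3^3 + 2  →[3↦4]→  4^(4 + 1) + 4^4 + 2 = 1282  −1 ⇒ G_2=1281
G_2=1281  [base 4] 4^(4 + 1) + 4^4 + 1  →[4↦5]→  5^(5 + 1) + 5^5 + 1 = 18751  −1 ⇒ G_3=18750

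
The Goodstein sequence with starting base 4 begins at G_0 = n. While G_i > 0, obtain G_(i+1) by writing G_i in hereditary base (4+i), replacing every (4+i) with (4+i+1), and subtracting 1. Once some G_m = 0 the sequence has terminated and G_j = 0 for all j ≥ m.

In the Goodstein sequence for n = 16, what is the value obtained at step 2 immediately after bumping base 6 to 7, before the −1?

G_0=16  [base 4] 4^2  →[4↦5]→  5^2 = 25  −1 ⇒ G_1=24
G_1=24  [base 5] 4·5 + 4  →[5↦6]→  4·6 + 4 = 28  −1 ⇒ G_2=27
G_2=27  [base 6] 4·6 + 3  →[6↦7]→  4·7 + 3 = 31  −1 ⇒ G_3=30

31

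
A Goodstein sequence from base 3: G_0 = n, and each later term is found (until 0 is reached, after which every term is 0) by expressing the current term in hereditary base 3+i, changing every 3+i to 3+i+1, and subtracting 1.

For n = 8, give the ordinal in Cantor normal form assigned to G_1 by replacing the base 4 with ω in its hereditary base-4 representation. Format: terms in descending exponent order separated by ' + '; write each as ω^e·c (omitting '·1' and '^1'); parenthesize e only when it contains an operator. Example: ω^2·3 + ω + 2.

ω·2 + 1

(0) 8|_3 = 2·3 + 2 ↦ 2·4 + 2|_4 = 10 ⇒ 9
(1) 9|_4 = 2·4 + 1 ↦ 2·5 + 1|_5 = 11 ⇒ 10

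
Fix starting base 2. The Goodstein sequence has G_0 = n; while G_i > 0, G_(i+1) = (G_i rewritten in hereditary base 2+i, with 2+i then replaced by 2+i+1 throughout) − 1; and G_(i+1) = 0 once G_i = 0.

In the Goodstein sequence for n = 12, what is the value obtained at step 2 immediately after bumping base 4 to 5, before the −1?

15686

(0) 12|_2 = 2^(2 + 1) + 2^2 ↦ 3^(3 + 1) + 3^3|_3 = 108 ⇒ 107
(1) 107|_3 = 3^(3 + 1) + 2·3^2 + 2·3 + 2 ↦ 4^(4 + 1) + 2·4^2 + 2·4 + 2|_4 = 1066 ⇒ 1065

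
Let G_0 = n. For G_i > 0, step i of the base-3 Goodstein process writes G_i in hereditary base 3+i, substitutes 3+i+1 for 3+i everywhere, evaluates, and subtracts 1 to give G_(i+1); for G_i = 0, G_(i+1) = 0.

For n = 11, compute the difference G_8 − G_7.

[0] 11 ≡ 3^2 + 2 (base 3). Lift 4: 18. −1: 17.
[1] 17 ≡ 4^2 + 1 (base 4). Lift 5: 26. −1: 25.
[2] 25 ≡ 5^2 (base 5). Lift 6: 36. −1: 35.
[3] 35 ≡ 5·6 + 5 (base 6). Lift 7: 40. −1: 39.
[4] 39 ≡ 5·7 + 4 (base 7). Lift 8: 44. −1: 43.
[5] 43 ≡ 5·8 + 3 (base 8). Lift 9: 48. −1: 47.
[6] 47 ≡ 5·9 + 2 (base 9). Lift 10: 52. −1: 51.
[7] 51 ≡ 5·10 + 1 (base 10). Lift 11: 56. −1: 55.

4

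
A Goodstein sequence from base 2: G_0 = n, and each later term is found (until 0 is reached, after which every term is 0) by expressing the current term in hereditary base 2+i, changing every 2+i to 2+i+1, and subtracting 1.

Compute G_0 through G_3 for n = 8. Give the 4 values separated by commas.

G_0=8  [base 2] 2^(2 + 1)  →[2↦3]→  3^(3 + 1) = 81  −1 ⇒ G_1=80
G_1=80  [base 3] 2·3^3 + 2·3^2 + 2·3 + 2  →[3↦4]→  2·4^4 + 2·4^2 + 2·4 + 2 = 554  −1 ⇒ G_2=553
G_2=553  [base 4] 2·4^4 + 2·4^2 + 2·4 + 1  →[4↦5]→  2·5^5 + 2·5^2 + 2·5 + 1 = 6311  −1 ⇒ G_3=6310

8, 80, 553, 6310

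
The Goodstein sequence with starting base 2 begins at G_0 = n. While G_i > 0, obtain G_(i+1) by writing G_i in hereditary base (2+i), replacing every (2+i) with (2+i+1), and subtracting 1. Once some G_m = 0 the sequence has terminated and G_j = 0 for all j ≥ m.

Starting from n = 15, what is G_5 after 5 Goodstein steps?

[0] 15 ≡ 2^(2 + 1) + 2^2 + 2 + 1 (base 2). Lift 3: 112. −1: 111.
[1] 111 ≡ 3^(3 + 1) + 3^3 + 3 (base 3). Lift 4: 1284. −1: 1283.
[2] 1283 ≡ 4^(4 + 1) + 4^4 + 3 (base 4). Lift 5: 18753. −1: 18752.
[3] 18752 ≡ 5^(5 + 1) + 5^5 + 2 (base 5). Lift 6: 326594. −1: 326593.
[4] 326593 ≡ 6^(6 + 1) + 6^6 + 1 (base 6). Lift 7: 6588345. −1: 6588344.
[5] 6588344 ≡ 7^(7 + 1) + 7^7 (base 7). Lift 8: 150994944. −1: 150994943.

6588344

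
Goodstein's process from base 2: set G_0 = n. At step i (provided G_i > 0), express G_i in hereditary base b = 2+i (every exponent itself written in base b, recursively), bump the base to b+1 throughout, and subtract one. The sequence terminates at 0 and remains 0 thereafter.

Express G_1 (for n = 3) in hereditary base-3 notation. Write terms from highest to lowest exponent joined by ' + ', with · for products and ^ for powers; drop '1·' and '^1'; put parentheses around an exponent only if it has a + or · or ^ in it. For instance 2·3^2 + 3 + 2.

3

(0) 3|_2 = 2 + 1 ↦ 3 + 1|_3 = 4 ⇒ 3
(1) 3|_3 = 3 ↦ 4|_4 = 4 ⇒ 3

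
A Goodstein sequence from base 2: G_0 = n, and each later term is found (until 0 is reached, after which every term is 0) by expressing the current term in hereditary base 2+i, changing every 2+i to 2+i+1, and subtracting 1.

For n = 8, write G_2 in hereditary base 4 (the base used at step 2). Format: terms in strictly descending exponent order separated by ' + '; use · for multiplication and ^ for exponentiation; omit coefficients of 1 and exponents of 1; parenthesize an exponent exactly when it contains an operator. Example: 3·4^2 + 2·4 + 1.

2·4^4 + 2·4^2 + 2·4 + 1

G_0 = 8. HB_2(8) = 2^(2 + 1). Bump = 81. G_1 = 80.
G_1 = 80. HB_3(80) = 2·3^3 + 2·3^2 + 2·3 + 2. Bump = 554. G_2 = 553.
G_2 = 553. HB_4(553) = 2·4^4 + 2·4^2 + 2·4 + 1. Bump = 6311. G_3 = 6310.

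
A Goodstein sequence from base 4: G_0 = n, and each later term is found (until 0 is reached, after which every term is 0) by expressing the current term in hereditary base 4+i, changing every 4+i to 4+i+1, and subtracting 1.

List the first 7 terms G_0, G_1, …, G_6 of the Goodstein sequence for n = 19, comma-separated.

19, 27, 37, 49, 63, 69, 75

G_0 = 19. HB_4(19) = 4^2 + 3. Bump = 28. G_1 = 27.
G_1 = 27. HB_5(27) = 5^2 + 2. Bump = 38. G_2 = 37.
G_2 = 37. HB_6(37) = 6^2 + 1. Bump = 50. G_3 = 49.
G_3 = 49. HB_7(49) = 7^2. Bump = 64. G_4 = 63.
G_4 = 63. HB_8(63) = 7·8 + 7. Bump = 70. G_5 = 69.
G_5 = 69. HB_9(69) = 7·9 + 6. Bump = 76. G_6 = 75.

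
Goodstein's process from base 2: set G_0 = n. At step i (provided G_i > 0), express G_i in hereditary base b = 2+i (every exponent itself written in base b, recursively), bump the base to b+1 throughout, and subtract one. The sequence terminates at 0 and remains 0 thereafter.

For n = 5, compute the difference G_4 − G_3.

308

G_0=5  [base 2] 2^2 + 1  →[2↦3]→  3^3 + 1 = 28  −1 ⇒ G_1=27
G_1=27  [base 3] 3^3  →[3↦4]→  4^4 = 256  −1 ⇒ G_2=255
G_2=255  [base 4] 3·4^3 + 3·4^2 + 3·4 + 3  →[4↦5]→  3·5^3 + 3·5^2 + 3·5 + 3 = 468  −1 ⇒ G_3=467
G_3=467  [base 5] 3·5^3 + 3·5^2 + 3·5 + 2  →[5↦6]→  3·6^3 + 3·6^2 + 3·6 + 2 = 776  −1 ⇒ G_4=775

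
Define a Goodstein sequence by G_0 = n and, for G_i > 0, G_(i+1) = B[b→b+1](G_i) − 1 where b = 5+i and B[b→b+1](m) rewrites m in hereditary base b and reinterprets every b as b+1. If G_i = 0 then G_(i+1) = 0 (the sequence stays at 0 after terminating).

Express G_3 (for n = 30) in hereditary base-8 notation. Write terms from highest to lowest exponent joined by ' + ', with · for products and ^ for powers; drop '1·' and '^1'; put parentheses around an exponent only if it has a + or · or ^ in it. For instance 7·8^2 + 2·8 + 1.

i=0: 30 = 5^2 + 5 (b=5); 5→6: 6^2 + 6 = 42; 42−1 = 41
i=1: 41 = 6^2 + 5 (b=6); 6→7: 7^2 + 5 = 54; 54−1 = 53
i=2: 53 = 7^2 + 4 (b=7); 7→8: 8^2 + 4 = 68; 68−1 = 67

8^2 + 3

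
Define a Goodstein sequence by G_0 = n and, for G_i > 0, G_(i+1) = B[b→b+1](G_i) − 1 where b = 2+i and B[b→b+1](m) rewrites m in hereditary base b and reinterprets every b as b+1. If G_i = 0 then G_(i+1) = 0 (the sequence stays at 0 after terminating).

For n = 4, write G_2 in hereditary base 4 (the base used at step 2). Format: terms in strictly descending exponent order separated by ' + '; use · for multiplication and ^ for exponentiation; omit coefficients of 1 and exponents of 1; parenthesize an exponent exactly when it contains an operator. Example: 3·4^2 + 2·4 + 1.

2·4^2 + 2·4 + 1

G_0 = 4. HB_2(4) = 2^2. Bump = 27. G_1 = 26.
G_1 = 26. HB_3(26) = 2·3^2 + 2·3 + 2. Bump = 42. G_2 = 41.
G_2 = 41. HB_4(41) = 2·4^2 + 2·4 + 1. Bump = 61. G_3 = 60.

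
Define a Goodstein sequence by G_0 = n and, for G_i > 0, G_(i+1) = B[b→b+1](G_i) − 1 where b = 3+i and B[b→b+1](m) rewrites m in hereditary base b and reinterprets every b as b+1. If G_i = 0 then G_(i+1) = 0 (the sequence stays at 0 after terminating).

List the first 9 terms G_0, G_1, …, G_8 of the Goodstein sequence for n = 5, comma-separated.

5, 5, 5, 5, 4, 3, 2, 1, 0

G_0=5  [base 3] 3 + 2  →[3↦4]→  4 + 2 = 6  −1 ⇒ G_1=5
G_1=5  [base 4] 4 + 1  →[4↦5]→  5 + 1 = 6  −1 ⇒ G_2=5
G_2=5  [base 5] 5  →[5↦6]→  6 = 6  −1 ⇒ G_3=5
G_3=5  [base 6] 5  →[6↦7]→  5 = 5  −1 ⇒ G_4=4
G_4=4  [base 7] 4  →[7↦8]→  4 = 4  −1 ⇒ G_5=3
G_5=3  [base 8] 3  →[8↦9]→  3 = 3  −1 ⇒ G_6=2
G_6=2  [base 9] 2  →[9↦10]→  2 = 2  −1 ⇒ G_7=1
G_7=1  [base 10] 1  →[10↦11]→  1 = 1  −1 ⇒ G_8=0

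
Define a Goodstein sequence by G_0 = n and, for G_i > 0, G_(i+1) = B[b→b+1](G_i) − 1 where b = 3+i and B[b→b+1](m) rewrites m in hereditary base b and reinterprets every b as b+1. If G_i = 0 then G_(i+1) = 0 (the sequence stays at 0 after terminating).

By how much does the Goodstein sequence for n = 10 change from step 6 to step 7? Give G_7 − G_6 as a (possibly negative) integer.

10 —HB3→ 3^2 + 1 —bump→ 4^2 + 1 = 17 —(−1)→ 16
16 —HB4→ 4^2 —bump→ 5^2 = 25 —(−1)→ 24
24 —HB5→ 4·5 + 4 —bump→ 4·6 + 4 = 28 —(−1)→ 27
27 —HB6→ 4·6 + 3 —bump→ 4·7 + 3 = 31 —(−1)→ 30
30 —HB7→ 4·7 + 2 —bump→ 4·8 + 2 = 34 —(−1)→ 33
33 —HB8→ 4·8 + 1 —bump→ 4·9 + 1 = 37 —(−1)→ 36
36 —HB9→ 4·9 —bump→ 4·10 = 40 —(−1)→ 39

3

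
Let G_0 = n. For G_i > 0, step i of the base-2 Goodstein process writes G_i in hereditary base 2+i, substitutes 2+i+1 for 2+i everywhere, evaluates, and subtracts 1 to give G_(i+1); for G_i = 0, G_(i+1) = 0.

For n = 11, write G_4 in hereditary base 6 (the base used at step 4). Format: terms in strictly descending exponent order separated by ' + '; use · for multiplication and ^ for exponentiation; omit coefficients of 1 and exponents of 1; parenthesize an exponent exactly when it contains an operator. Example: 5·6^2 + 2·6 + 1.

6^(6 + 1) + 1

G_0=11  [base 2] 2^(2 + 1) + 2 + 1  →[2↦3]→  3^(3 + 1) + 3 + 1 = 85  −1 ⇒ G_1=84
G_1=84  [base 3] 3^(3 + 1) + 3  →[3↦4]→  4^(4 + 1) + 4 = 1028  −1 ⇒ G_2=1027
G_2=1027  [base 4] 4^(4 + 1) + 3  →[4↦5]→  5^(5 + 1) + 3 = 15628  −1 ⇒ G_3=15627
G_3=15627  [base 5] 5^(5 + 1) + 2  →[5↦6]→  6^(6 + 1) + 2 = 279938  −1 ⇒ G_4=279937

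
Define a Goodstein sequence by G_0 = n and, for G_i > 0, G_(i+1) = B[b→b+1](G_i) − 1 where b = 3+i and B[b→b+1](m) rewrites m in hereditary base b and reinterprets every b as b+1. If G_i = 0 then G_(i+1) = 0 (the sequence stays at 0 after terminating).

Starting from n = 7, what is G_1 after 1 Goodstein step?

G_0=7  [base 3] 2·3 + 1  →[3↦4]→  2·4 + 1 = 9  −1 ⇒ G_1=8
G_1=8  [base 4] 2·4  →[4↦5]→  2·5 = 10  −1 ⇒ G_2=9

8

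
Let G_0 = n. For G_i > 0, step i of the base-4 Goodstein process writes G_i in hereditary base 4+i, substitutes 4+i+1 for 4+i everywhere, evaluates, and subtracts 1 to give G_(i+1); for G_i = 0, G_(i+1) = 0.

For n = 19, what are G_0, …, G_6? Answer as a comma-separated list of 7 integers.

19, 27, 37, 49, 63, 69, 75

G_0 = 19. HB_4(19) = 4^2 + 3. Bump = 28. G_1 = 27.
G_1 = 27. HB_5(27) = 5^2 + 2. Bump = 38. G_2 = 37.
G_2 = 37. HB_6(37) = 6^2 + 1. Bump = 50. G_3 = 49.
G_3 = 49. HB_7(49) = 7^2. Bump = 64. G_4 = 63.
G_4 = 63. HB_8(63) = 7·8 + 7. Bump = 70. G_5 = 69.
G_5 = 69. HB_9(69) = 7·9 + 6. Bump = 76. G_6 = 75.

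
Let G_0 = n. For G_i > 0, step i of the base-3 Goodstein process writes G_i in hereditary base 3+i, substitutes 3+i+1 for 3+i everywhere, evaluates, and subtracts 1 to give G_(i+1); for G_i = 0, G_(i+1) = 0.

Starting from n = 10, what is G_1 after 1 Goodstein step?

16

(0) 10|_3 = 3^2 + 1 ↦ 4^2 + 1|_4 = 17 ⇒ 16
(1) 16|_4 = 4^2 ↦ 5^2|_5 = 25 ⇒ 24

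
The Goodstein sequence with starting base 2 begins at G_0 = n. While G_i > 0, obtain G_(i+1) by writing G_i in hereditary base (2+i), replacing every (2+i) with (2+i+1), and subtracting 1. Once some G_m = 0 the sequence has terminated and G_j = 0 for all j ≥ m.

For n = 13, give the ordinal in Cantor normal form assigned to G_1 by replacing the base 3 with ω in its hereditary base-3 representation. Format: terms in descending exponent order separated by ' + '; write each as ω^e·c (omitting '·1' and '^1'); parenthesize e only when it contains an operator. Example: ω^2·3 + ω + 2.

base 2: 13 = 2^(2 + 1) + 2^2 + 1; at 3: 3^(3 + 1) + 3^3 + 1 = 109; next = 108
base 3: 108 = 3^(3 + 1) + 3^3; at 4: 4^(4 + 1) + 4^4 = 1280; next = 1279

ω^(ω + 1) + ω^ω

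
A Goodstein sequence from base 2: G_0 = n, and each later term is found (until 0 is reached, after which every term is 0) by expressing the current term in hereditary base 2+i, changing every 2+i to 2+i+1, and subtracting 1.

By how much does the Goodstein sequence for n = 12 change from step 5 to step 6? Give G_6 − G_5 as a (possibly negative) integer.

128452957

G_0=12  [base 2] 2^(2 + 1) + 2^2  →[2↦3]→  3^(3 + 1) + 3^3 = 108  −1 ⇒ G_1=107
G_1=107  [base 3] 3^(3 + 1) + 2·3^2 + 2·3 + 2  →[3↦4]→  4^(4 + 1) + 2·4^2 + 2·4 + 2 = 1066  −1 ⇒ G_2=1065
G_2=1065  [base 4] 4^(4 + 1) + 2·4^2 + 2·4 + 1  →[4↦5]→  5^(5 + 1) + 2·5^2 + 2·5 + 1 = 15686  −1 ⇒ G_3=15685
G_3=15685  [base 5] 5^(5 + 1) + 2·5^2 + 2·5  →[5↦6]→  6^(6 + 1) + 2·6^2 + 2·6 = 280020  −1 ⇒ G_4=280019
G_4=280019  [base 6] 6^(6 + 1) + 2·6^2 + 6 + 5  →[6↦7]→  7^(7 + 1) + 2·7^2 + 7 + 5 = 5764911  −1 ⇒ G_5=5764910
G_5=5764910  [base 7] 7^(7 + 1) + 2·7^2 + 7 + 4  →[7↦8]→  8^(8 + 1) + 2·8^2 + 8 + 4 = 134217868  −1 ⇒ G_6=134217867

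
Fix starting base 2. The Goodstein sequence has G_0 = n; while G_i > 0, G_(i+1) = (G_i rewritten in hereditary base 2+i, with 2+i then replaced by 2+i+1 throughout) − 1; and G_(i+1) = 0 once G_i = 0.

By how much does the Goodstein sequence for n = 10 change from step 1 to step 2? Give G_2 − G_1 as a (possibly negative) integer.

base 2: 10 = 2^(2 + 1) + 2; at 3: 3^(3 + 1) + 3 = 84; next = 83
base 3: 83 = 3^(3 + 1) + 2; at 4: 4^(4 + 1) + 2 = 1026; next = 1025

942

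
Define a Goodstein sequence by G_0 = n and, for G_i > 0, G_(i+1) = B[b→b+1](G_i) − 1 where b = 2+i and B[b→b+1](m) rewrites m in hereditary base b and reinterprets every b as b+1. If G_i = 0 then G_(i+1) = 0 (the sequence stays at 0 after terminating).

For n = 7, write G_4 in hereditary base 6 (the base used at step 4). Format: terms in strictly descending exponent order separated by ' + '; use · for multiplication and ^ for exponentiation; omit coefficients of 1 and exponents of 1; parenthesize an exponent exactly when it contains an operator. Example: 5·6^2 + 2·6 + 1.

6^6 + 1

[0] 7 ≡ 2^2 + 2 + 1 (base 2). Lift 3: 31. −1: 30.
[1] 30 ≡ 3^3 + 3 (base 3). Lift 4: 260. −1: 259.
[2] 259 ≡ 4^4 + 3 (base 4). Lift 5: 3128. −1: 3127.
[3] 3127 ≡ 5^5 + 2 (base 5). Lift 6: 46658. −1: 46657.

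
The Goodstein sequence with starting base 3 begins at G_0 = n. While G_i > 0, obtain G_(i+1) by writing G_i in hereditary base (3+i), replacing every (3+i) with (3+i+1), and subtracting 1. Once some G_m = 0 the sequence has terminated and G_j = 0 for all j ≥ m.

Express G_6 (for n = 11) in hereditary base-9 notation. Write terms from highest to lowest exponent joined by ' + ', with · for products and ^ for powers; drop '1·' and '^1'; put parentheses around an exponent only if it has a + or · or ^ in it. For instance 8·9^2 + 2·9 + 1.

5·9 + 2

[0] 11 ≡ 3^2 + 2 (base 3). Lift 4: 18. −1: 17.
[1] 17 ≡ 4^2 + 1 (base 4). Lift 5: 26. −1: 25.
[2] 25 ≡ 5^2 (base 5). Lift 6: 36. −1: 35.
[3] 35 ≡ 5·6 + 5 (base 6). Lift 7: 40. −1: 39.
[4] 39 ≡ 5·7 + 4 (base 7). Lift 8: 44. −1: 43.
[5] 43 ≡ 5·8 + 3 (base 8). Lift 9: 48. −1: 47.
[6] 47 ≡ 5·9 + 2 (base 9). Lift 10: 52. −1: 51.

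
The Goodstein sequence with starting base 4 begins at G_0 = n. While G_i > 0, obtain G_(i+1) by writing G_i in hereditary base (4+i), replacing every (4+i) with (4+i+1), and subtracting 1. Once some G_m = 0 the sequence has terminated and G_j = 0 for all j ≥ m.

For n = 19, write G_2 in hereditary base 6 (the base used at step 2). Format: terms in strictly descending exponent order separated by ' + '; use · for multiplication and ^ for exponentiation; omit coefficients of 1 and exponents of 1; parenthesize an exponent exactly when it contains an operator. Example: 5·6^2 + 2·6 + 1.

i=0: 19 = 4^2 + 3 (b=4); 4→5: 5^2 + 3 = 28; 28−1 = 27
i=1: 27 = 5^2 + 2 (b=5); 5→6: 6^2 + 2 = 38; 38−1 = 37
i=2: 37 = 6^2 + 1 (b=6); 6→7: 7^2 + 1 = 50; 50−1 = 49

6^2 + 1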